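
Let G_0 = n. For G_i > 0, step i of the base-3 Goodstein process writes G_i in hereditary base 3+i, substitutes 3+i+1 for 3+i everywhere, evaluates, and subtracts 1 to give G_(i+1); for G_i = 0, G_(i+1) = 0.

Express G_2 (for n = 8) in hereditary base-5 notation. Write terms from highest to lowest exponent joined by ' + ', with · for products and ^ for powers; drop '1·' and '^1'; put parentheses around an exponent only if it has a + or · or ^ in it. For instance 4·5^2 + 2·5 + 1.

G_0=8  [base 3] 2·3 + 2  →[3↦4]→  2·4 + 2 = 10  −1 ⇒ G_1=9
G_1=9  [base 4] 2·4 + 1  →[4↦5]→  2·5 + 1 = 11  −1 ⇒ G_2=10
G_2=10  [base 5] 2·5  →[5↦6]→  2·6 = 12  −1 ⇒ G_3=11

2·5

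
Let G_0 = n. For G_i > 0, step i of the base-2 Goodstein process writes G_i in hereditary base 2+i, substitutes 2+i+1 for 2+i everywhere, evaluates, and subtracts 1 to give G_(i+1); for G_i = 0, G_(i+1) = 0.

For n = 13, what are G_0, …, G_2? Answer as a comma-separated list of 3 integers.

13, 108, 1279

[0] 13 ≡ 2^(2 + 1) + 2^2 + 1 (base 2). Lift 3: 109. −1: 108.
[1] 108 ≡ 3^(3 + 1) + 3^3 (base 3). Lift 4: 1280. −1: 1279.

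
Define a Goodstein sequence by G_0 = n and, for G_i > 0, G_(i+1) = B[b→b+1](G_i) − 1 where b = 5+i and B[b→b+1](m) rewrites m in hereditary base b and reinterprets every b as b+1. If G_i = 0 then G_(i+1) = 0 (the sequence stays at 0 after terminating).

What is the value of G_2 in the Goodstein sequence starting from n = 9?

9

G_0 = 9. HB_5(9) = 5 + 4. Bump = 10. G_1 = 9.
G_1 = 9. HB_6(9) = 6 + 3. Bump = 10. G_2 = 9.
G_2 = 9. HB_7(9) = 7 + 2. Bump = 10. G_3 = 9.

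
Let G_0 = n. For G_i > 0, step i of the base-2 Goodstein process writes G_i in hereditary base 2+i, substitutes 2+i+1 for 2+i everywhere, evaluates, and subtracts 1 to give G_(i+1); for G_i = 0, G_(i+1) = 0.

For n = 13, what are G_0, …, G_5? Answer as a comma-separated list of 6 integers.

13, 108, 1279, 16092, 280711, 5765998

13 —HB2→ 2^(2 + 1) + 2^2 + 1 —bump→ 3^(3 + 1) + 3^3 + 1 = 109 —(−1)→ 108
108 —HB3→ 3^(3 + 1) + 3^3 —bump→ 4^(4 + 1) + 4^4 = 1280 —(−1)→ 1279
1279 —HB4→ 4^(4 + 1) + 3·4^3 + 3·4^2 + 3·4 + 3 —bump→ 5^(5 + 1) + 3·5^3 + 3·5^2 + 3·5 + 3 = 16093 —(−1)→ 16092
16092 —HB5→ 5^(5 + 1) + 3·5^3 + 3·5^2 + 3·5 + 2 —bump→ 6^(6 + 1) + 3·6^3 + 3·6^2 + 3·6 + 2 = 280712 —(−1)→ 280711
280711 —HB6→ 6^(6 + 1) + 3·6^3 + 3·6^2 + 3·6 + 1 —bump→ 7^(7 + 1) + 3·7^3 + 3·7^2 + 3·7 + 1 = 5765999 —(−1)→ 5765998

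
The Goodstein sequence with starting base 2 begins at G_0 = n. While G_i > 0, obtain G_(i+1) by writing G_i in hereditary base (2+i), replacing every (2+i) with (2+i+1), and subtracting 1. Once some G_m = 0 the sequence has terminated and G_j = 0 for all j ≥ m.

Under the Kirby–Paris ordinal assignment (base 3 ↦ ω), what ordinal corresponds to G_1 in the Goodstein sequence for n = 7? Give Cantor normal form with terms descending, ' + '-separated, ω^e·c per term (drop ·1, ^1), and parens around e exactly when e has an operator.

ω^ω + ω

7 —HB2→ 2^2 + 2 + 1 —bump→ 3^3 + 3 + 1 = 31 —(−1)→ 30
30 —HB3→ 3^3 + 3 —bump→ 4^4 + 4 = 260 —(−1)→ 259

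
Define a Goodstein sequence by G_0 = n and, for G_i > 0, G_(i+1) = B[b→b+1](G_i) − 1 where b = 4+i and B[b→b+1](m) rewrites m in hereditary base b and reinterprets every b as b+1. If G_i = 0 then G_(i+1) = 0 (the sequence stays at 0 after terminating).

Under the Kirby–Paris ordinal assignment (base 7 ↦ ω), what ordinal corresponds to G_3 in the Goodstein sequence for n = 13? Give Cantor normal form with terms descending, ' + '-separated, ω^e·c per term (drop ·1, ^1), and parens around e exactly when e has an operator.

(0) 13|_4 = 3·4 + 1 ↦ 3·5 + 1|_5 = 16 ⇒ 15
(1) 15|_5 = 3·5 ↦ 3·6|_6 = 18 ⇒ 17
(2) 17|_6 = 2·6 + 5 ↦ 2·7 + 5|_7 = 19 ⇒ 18
(3) 18|_7 = 2·7 + 4 ↦ 2·8 + 4|_8 = 20 ⇒ 19

ω·2 + 4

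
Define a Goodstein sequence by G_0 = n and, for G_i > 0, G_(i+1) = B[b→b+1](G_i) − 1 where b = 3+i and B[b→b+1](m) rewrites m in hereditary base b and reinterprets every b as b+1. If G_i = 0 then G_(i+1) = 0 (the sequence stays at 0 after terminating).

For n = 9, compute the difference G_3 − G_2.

9 —HB3→ 3^2 —bump→ 4^2 = 16 —(−1)→ 15
15 —HB4→ 3·4 + 3 —bump→ 3·5 + 3 = 18 —(−1)→ 17
17 —HB5→ 3·5 + 2 —bump→ 3·6 + 2 = 20 —(−1)→ 19

2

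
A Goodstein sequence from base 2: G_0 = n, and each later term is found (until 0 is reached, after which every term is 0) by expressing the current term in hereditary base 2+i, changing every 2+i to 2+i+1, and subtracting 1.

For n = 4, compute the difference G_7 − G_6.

step 0: 4 = 2^2; sub 3 for 2: 3^3; = 27; G_1 = 27−1 = 26
step 1: 26 = 2·3^2 + 2·3 + 2; sub 4 for 3: 2·4^2 + 2·4 + 2; = 42; G_2 = 42−1 = 41
step 2: 41 = 2·4^2 + 2·4 + 1; sub 5 for 4: 2·5^2 + 2·5 + 1; = 61; G_3 = 61−1 = 60
step 3: 60 = 2·5^2 + 2·5; sub 6 for 5: 2·6^2 + 2·6; = 84; G_4 = 84−1 = 83
step 4: 83 = 2·6^2 + 6 + 5; sub 7 for 6: 2·7^2 + 7 + 5; = 110; G_5 = 110−1 = 109
step 5: 109 = 2·7^2 + 7 + 4; sub 8 for 7: 2·8^2 + 8 + 4; = 140; G_6 = 140−1 = 139
step 6: 139 = 2·8^2 + 8 + 3; sub 9 for 8: 2·9^2 + 9 + 3; = 174; G_7 = 174−1 = 173

34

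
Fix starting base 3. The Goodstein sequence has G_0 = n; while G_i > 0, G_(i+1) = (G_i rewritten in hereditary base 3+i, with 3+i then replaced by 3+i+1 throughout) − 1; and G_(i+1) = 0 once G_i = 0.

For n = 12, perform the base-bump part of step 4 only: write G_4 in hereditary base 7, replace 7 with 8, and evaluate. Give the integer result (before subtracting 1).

64

[0] 12 ≡ 3^2 + 3 (base 3). Lift 4: 20. −1: 19.
[1] 19 ≡ 4^2 + 3 (base 4). Lift 5: 28. −1: 27.
[2] 27 ≡ 5^2 + 2 (base 5). Lift 6: 38. −1: 37.
[3] 37 ≡ 6^2 + 1 (base 6). Lift 7: 50. −1: 49.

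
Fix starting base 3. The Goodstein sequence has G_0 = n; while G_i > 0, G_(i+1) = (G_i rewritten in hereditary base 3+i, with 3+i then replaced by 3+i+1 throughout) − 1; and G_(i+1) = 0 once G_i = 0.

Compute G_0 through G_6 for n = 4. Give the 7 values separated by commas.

4, 4, 4, 3, 2, 1, 0

G_0 = 4. HB_3(4) = 3 + 1. Bump = 5. G_1 = 4.
G_1 = 4. HB_4(4) = 4. Bump = 5. G_2 = 4.
G_2 = 4. HB_5(4) = 4. Bump = 4. G_3 = 3.
G_3 = 3. HB_6(3) = 3. Bump = 3. G_4 = 2.
G_4 = 2. HB_7(2) = 2. Bump = 2. G_5 = 1.
G_5 = 1. HB_8(1) = 1. Bump = 1. G_6 = 0.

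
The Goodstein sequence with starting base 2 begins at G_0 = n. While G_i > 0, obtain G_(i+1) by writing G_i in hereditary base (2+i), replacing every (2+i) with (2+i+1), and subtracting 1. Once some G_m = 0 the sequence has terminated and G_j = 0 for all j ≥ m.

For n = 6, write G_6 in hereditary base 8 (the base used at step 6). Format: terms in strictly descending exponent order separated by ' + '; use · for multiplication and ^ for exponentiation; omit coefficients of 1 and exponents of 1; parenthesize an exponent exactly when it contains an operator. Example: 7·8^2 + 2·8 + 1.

[0] 6 ≡ 2^2 + 2 (base 2). Lift 3: 30. −1: 29.
[1] 29 ≡ 3^3 + 2 (base 3). Lift 4: 258. −1: 257.
[2] 257 ≡ 4^4 + 1 (base 4). Lift 5: 3126. −1: 3125.
[3] 3125 ≡ 5^5 (base 5). Lift 6: 46656. −1: 46655.
[4] 46655 ≡ 5·6^5 + 5·6^4 + 5·6^3 + 5·6^2 + 5·6 + 5 (base 6). Lift 7: 98040. −1: 98039.
[5] 98039 ≡ 5·7^5 + 5·7^4 + 5·7^3 + 5·7^2 + 5·7 + 4 (base 7). Lift 8: 187244. −1: 187243.

5·8^5 + 5·8^4 + 5·8^3 + 5·8^2 + 5·8 + 3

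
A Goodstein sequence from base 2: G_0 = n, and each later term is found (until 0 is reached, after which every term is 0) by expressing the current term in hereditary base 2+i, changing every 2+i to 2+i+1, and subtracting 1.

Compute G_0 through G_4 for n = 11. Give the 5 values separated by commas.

base 2: 11 = 2^(2 + 1) + 2 + 1; at 3: 3^(3 + 1) + 3 + 1 = 85; next = 84
base 3: 84 = 3^(3 + 1) + 3; at 4: 4^(4 + 1) + 4 = 1028; next = 1027
base 4: 1027 = 4^(4 + 1) + 3; at 5: 5^(5 + 1) + 3 = 15628; next = 15627
base 5: 15627 = 5^(5 + 1) + 2; at 6: 6^(6 + 1) + 2 = 279938; next = 279937

11, 84, 1027, 15627, 279937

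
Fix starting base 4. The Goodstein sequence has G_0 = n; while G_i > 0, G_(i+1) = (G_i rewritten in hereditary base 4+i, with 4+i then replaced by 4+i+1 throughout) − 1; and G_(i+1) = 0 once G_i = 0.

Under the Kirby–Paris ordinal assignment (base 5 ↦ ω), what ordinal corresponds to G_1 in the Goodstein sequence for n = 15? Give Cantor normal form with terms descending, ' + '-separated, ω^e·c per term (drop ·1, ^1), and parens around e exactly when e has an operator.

ω·3 + 2

base 4: 15 = 3·4 + 3; at 5: 3·5 + 3 = 18; next = 17
base 5: 17 = 3·5 + 2; at 6: 3·6 + 2 = 20; next = 19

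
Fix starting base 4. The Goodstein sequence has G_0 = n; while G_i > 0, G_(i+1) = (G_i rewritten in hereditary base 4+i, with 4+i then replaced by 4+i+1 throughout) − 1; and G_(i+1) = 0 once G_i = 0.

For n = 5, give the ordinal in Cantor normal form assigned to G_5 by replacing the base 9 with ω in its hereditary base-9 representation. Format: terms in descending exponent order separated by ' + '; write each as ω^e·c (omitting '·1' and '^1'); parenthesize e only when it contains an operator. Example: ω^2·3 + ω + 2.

2

[0] 5 ≡ 4 + 1 (base 4). Lift 5: 6. −1: 5.
[1] 5 ≡ 5 (base 5). Lift 6: 6. −1: 5.
[2] 5 ≡ 5 (base 6). Lift 7: 5. −1: 4.
[3] 4 ≡ 4 (base 7). Lift 8: 4. −1: 3.
[4] 3 ≡ 3 (base 8). Lift 9: 3. −1: 2.
[5] 2 ≡ 2 (base 9). Lift 10: 2. −1: 1.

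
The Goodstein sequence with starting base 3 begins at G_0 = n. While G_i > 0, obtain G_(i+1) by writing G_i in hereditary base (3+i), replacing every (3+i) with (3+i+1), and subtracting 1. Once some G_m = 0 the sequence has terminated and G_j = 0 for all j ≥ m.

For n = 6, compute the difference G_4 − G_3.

G_0 = 6. HB_3(6) = 2·3. Bump = 8. G_1 = 7.
G_1 = 7. HB_4(7) = 4 + 3. Bump = 8. G_2 = 7.
G_2 = 7. HB_5(7) = 5 + 2. Bump = 8. G_3 = 7.
G_3 = 7. HB_6(7) = 6 + 1. Bump = 8. G_4 = 7.

0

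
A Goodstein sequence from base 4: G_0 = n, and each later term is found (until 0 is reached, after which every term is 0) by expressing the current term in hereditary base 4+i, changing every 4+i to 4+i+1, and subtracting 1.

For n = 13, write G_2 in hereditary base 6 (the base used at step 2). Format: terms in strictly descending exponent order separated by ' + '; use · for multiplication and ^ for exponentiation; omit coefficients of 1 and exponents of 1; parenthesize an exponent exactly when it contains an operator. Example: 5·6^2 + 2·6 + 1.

2·6 + 5

G_0 = 13. HB_4(13) = 3·4 + 1. Bump = 16. G_1 = 15.
G_1 = 15. HB_5(15) = 3·5. Bump = 18. G_2 = 17.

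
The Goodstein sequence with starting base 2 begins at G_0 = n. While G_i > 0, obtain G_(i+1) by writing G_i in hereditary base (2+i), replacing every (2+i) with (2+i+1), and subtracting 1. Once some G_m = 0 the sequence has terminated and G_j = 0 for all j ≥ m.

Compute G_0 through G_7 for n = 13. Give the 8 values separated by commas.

13, 108, 1279, 16092, 280711, 5765998, 134219479, 3486786855

step 0: 13 = 2^(2 + 1) + 2^2 + 1; sub 3 for 2: 3^(3 + 1) + 3^3 + 1; = 109; G_1 = 109−1 = 108
step 1: 108 = 3^(3 + 1) + 3^3; sub 4 for 3: 4^(4 + 1) + 4^4; = 1280; G_2 = 1280−1 = 1279
step 2: 1279 = 4^(4 + 1) + 3·4^3 + 3·4^2 + 3·4 + 3; sub 5 for 4: 5^(5 + 1) + 3·5^3 + 3·5^2 + 3·5 + 3; = 16093; G_3 = 16093−1 = 16092
step 3: 16092 = 5^(5 + 1) + 3·5^3 + 3·5^2 + 3·5 + 2; sub 6 for 5: 6^(6 + 1) + 3·6^3 + 3·6^2 + 3·6 + 2; = 280712; G_4 = 280712−1 = 280711
step 4: 280711 = 6^(6 + 1) + 3·6^3 + 3·6^2 + 3·6 + 1; sub 7 for 6: 7^(7 + 1) + 3·7^3 + 3·7^2 + 3·7 + 1; = 5765999; G_5 = 5765999−1 = 5765998
step 5: 5765998 = 7^(7 + 1) + 3·7^3 + 3·7^2 + 3·7; sub 8 for 7: 8^(8 + 1) + 3·8^3 + 3·8^2 + 3·8; = 134219480; G_6 = 134219480−1 = 134219479
step 6: 134219479 = 8^(8 + 1) + 3·8^3 + 3·8^2 + 2·8 + 7; sub 9 for 8: 9^(9 + 1) + 3·9^3 + 3·9^2 + 2·9 + 7; = 3486786856; G_7 = 3486786856−1 = 3486786855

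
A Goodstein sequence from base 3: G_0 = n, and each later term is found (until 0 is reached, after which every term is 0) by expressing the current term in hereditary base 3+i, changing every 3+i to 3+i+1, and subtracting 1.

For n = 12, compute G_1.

G_0 = 12. HB_3(12) = 3^2 + 3. Bump = 20. G_1 = 19.
G_1 = 19. HB_4(19) = 4^2 + 3. Bump = 28. G_2 = 27.

19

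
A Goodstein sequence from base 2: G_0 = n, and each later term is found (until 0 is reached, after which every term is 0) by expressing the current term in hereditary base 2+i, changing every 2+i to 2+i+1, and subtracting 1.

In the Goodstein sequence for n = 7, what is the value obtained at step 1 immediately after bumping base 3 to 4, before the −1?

[0] 7 ≡ 2^2 + 2 + 1 (base 2). Lift 3: 31. −1: 30.
[1] 30 ≡ 3^3 + 3 (base 3). Lift 4: 260. −1: 259.

260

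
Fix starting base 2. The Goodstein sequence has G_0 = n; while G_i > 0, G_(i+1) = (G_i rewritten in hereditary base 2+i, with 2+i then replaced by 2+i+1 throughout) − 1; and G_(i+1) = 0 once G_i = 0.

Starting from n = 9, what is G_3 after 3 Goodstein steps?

9842

step 0: 9 = 2^(2 + 1) + 1; sub 3 for 2: 3^(3 + 1) + 1; = 82; G_1 = 82−1 = 81
step 1: 81 = 3^(3 + 1); sub 4 for 3: 4^(4 + 1); = 1024; G_2 = 1024−1 = 1023
step 2: 1023 = 3·4^4 + 3·4^3 + 3·4^2 + 3·4 + 3; sub 5 for 4: 3·5^5 + 3·5^3 + 3·5^2 + 3·5 + 3; = 9843; G_3 = 9843−1 = 9842
step 3: 9842 = 3·5^5 + 3·5^3 + 3·5^2 + 3·5 + 2; sub 6 for 5: 3·6^6 + 3·6^3 + 3·6^2 + 3·6 + 2; = 140744; G_4 = 140744−1 = 140743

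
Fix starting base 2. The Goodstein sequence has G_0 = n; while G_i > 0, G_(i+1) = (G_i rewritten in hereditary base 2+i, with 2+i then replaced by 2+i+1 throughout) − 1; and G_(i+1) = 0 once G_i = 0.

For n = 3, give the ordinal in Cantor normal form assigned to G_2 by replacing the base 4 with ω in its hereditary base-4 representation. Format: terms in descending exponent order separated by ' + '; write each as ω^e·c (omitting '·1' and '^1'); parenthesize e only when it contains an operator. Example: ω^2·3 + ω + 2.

G_0 = 3. HB_2(3) = 2 + 1. Bump = 4. G_1 = 3.
G_1 = 3. HB_3(3) = 3. Bump = 4. G_2 = 3.
G_2 = 3. HB_4(3) = 3. Bump = 3. G_3 = 2.

3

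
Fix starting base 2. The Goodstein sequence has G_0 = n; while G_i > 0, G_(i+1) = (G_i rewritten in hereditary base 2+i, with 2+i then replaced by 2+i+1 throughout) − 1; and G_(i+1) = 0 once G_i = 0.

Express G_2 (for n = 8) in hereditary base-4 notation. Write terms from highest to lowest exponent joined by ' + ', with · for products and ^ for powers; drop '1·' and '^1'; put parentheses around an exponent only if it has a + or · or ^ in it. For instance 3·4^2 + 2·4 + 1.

G_0 = 8. HB_2(8) = 2^(2 + 1). Bump = 81. G_1 = 80.
G_1 = 80. HB_3(80) = 2·3^3 + 2·3^2 + 2·3 + 2. Bump = 554. G_2 = 553.
G_2 = 553. HB_4(553) = 2·4^4 + 2·4^2 + 2·4 + 1. Bump = 6311. G_3 = 6310.

2·4^4 + 2·4^2 + 2·4 + 1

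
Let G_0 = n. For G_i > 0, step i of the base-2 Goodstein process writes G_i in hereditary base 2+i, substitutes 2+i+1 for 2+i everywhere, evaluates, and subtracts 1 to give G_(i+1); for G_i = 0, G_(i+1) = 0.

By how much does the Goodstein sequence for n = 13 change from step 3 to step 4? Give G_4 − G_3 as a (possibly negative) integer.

base 2: 13 = 2^(2 + 1) + 2^2 + 1; at 3: 3^(3 + 1) + 3^3 + 1 = 109; next = 108
base 3: 108 = 3^(3 + 1) + 3^3; at 4: 4^(4 + 1) + 4^4 = 1280; next = 1279
base 4: 1279 = 4^(4 + 1) + 3·4^3 + 3·4^2 + 3·4 + 3; at 5: 5^(5 + 1) + 3·5^3 + 3·5^2 + 3·5 + 3 = 16093; next = 16092
base 5: 16092 = 5^(5 + 1) + 3·5^3 + 3·5^2 + 3·5 + 2; at 6: 6^(6 + 1) + 3·6^3 + 3·6^2 + 3·6 + 2 = 280712; next = 280711

264619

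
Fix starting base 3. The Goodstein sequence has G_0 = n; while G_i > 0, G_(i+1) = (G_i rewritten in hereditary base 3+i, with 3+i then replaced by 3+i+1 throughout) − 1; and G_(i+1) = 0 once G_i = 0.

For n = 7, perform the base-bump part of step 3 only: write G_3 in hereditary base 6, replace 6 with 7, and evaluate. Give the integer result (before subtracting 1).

[0] 7 ≡ 2·3 + 1 (base 3). Lift 4: 9. −1: 8.
[1] 8 ≡ 2·4 (base 4). Lift 5: 10. −1: 9.
[2] 9 ≡ 5 + 4 (base 5). Lift 6: 10. −1: 9.
[3] 9 ≡ 6 + 3 (base 6). Lift 7: 10. −1: 9.

10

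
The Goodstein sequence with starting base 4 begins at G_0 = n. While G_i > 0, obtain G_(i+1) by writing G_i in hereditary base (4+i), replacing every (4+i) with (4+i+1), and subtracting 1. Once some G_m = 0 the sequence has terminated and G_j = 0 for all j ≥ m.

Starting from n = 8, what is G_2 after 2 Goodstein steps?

9

[0] 8 ≡ 2·4 (base 4). Lift 5: 10. −1: 9.
[1] 9 ≡ 5 + 4 (base 5). Lift 6: 10. −1: 9.
[2] 9 ≡ 6 + 3 (base 6). Lift 7: 10. −1: 9.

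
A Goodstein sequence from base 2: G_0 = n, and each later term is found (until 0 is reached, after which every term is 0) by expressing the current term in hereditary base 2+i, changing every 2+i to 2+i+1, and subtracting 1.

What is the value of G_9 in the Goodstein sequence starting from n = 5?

4382

i=0: 5 = 2^2 + 1 (b=2); 2→3: 3^3 + 1 = 28; 28−1 = 27
i=1: 27 = 3^3 (b=3); 3→4: 4^4 = 256; 256−1 = 255
i=2: 255 = 3·4^3 + 3·4^2 + 3·4 + 3 (b=4); 4→5: 3·5^3 + 3·5^2 + 3·5 + 3 = 468; 468−1 = 467
i=3: 467 = 3·5^3 + 3·5^2 + 3·5 + 2 (b=5); 5→6: 3·6^3 + 3·6^2 + 3·6 + 2 = 776; 776−1 = 775
i=4: 775 = 3·6^3 + 3·6^2 + 3·6 + 1 (b=6); 6→7: 3·7^3 + 3·7^2 + 3·7 + 1 = 1198; 1198−1 = 1197
i=5: 1197 = 3·7^3 + 3·7^2 + 3·7 (b=7); 7→8: 3·8^3 + 3·8^2 + 3·8 = 1752; 1752−1 = 1751
i=6: 1751 = 3·8^3 + 3·8^2 + 2·8 + 7 (b=8); 8→9: 3·9^3 + 3·9^2 + 2·9 + 7 = 2455; 2455−1 = 2454
i=7: 2454 = 3·9^3 + 3·9^2 + 2·9 + 6 (b=9); 9→10: 3·10^3 + 3·10^2 + 2·10 + 6 = 3326; 3326−1 = 3325
i=8: 3325 = 3·10^3 + 3·10^2 + 2·10 + 5 (b=10); 10→11: 3·11^3 + 3·11^2 + 2·11 + 5 = 4383; 4383−1 = 4382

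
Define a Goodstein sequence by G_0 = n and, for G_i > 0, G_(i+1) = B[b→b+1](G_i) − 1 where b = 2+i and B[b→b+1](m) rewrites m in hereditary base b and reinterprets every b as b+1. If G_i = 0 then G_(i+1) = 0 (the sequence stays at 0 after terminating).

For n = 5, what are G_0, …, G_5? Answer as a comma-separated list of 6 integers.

5, 27, 255, 467, 775, 1197

base 2: 5 = 2^2 + 1; at 3: 3^3 + 1 = 28; next = 27
base 3: 27 = 3^3; at 4: 4^4 = 256; next = 255
base 4: 255 = 3·4^3 + 3·4^2 + 3·4 + 3; at 5: 3·5^3 + 3·5^2 + 3·5 + 3 = 468; next = 467
base 5: 467 = 3·5^3 + 3·5^2 + 3·5 + 2; at 6: 3·6^3 + 3·6^2 + 3·6 + 2 = 776; next = 775
base 6: 775 = 3·6^3 + 3·6^2 + 3·6 + 1; at 7: 3·7^3 + 3·7^2 + 3·7 + 1 = 1198; next = 1197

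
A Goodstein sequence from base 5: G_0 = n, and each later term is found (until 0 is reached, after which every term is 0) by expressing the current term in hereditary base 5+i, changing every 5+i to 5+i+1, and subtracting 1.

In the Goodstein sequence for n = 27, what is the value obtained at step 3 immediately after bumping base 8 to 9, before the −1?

70

base 5: 27 = 5^2 + 2; at 6: 6^2 + 2 = 38; next = 37
base 6: 37 = 6^2 + 1; at 7: 7^2 + 1 = 50; next = 49
base 7: 49 = 7^2; at 8: 8^2 = 64; next = 63
base 8: 63 = 7·8 + 7; at 9: 7·9 + 7 = 70; next = 69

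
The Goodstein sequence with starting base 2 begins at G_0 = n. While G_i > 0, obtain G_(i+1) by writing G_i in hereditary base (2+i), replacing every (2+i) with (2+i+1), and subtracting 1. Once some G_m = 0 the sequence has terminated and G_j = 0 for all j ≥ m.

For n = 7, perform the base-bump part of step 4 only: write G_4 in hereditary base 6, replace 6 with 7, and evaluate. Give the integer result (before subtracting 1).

823544

i=0: 7 = 2^2 + 2 + 1 (b=2); 2→3: 3^3 + 3 + 1 = 31; 31−1 = 30
i=1: 30 = 3^3 + 3 (b=3); 3→4: 4^4 + 4 = 260; 260−1 = 259
i=2: 259 = 4^4 + 3 (b=4); 4→5: 5^5 + 3 = 3128; 3128−1 = 3127
i=3: 3127 = 5^5 + 2 (b=5); 5→6: 6^6 + 2 = 46658; 46658−1 = 46657
i=4: 46657 = 6^6 + 1 (b=6); 6→7: 7^7 + 1 = 823544; 823544−1 = 823543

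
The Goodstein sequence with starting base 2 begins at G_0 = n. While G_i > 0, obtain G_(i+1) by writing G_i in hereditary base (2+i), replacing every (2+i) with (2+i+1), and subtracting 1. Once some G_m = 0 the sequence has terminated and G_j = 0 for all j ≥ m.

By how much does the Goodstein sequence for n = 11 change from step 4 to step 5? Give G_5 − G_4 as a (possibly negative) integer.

step 0: 11 = 2^(2 + 1) + 2 + 1; sub 3 for 2: 3^(3 + 1) + 3 + 1; = 85; G_1 = 85−1 = 84
step 1: 84 = 3^(3 + 1) + 3; sub 4 for 3: 4^(4 + 1) + 4; = 1028; G_2 = 1028−1 = 1027
step 2: 1027 = 4^(4 + 1) + 3; sub 5 for 4: 5^(5 + 1) + 3; = 15628; G_3 = 15628−1 = 15627
step 3: 15627 = 5^(5 + 1) + 2; sub 6 for 5: 6^(6 + 1) + 2; = 279938; G_4 = 279938−1 = 279937
step 4: 279937 = 6^(6 + 1) + 1; sub 7 for 6: 7^(7 + 1) + 1; = 5764802; G_5 = 5764802−1 = 5764801

5484864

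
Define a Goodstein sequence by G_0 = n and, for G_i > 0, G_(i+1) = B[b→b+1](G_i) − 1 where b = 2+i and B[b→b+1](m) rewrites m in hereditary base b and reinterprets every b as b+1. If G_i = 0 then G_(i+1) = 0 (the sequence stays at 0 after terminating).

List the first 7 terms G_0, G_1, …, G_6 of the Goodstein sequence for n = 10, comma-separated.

10, 83, 1025, 15625, 279935, 4215754, 84073323

G_0=10  [base 2] 2^(2 + 1) + 2  →[2↦3]→  3^(3 + 1) + 3 = 84  −1 ⇒ G_1=83
G_1=83  [base 3] 3^(3 + 1) + 2  →[3↦4]→  4^(4 + 1) + 2 = 1026  −1 ⇒ G_2=1025
G_2=1025  [base 4] 4^(4 + 1) + 1  →[4↦5]→  5^(5 + 1) + 1 = 15626  −1 ⇒ G_3=15625
G_3=15625  [base 5] 5^(5 + 1)  →[5↦6]→  6^(6 + 1) = 279936  −1 ⇒ G_4=279935
G_4=279935  [base 6] 5·6^6 + 5·6^5 + 5·6^4 + 5·6^3 + 5·6^2 + 5·6 + 5  →[6↦7]→  5·7^7 + 5·7^5 + 5·7^4 + 5·7^3 + 5·7^2 + 5·7 + 5 = 4215755  −1 ⇒ G_5=4215754
G_5=4215754  [base 7] 5·7^7 + 5·7^5 + 5·7^4 + 5·7^3 + 5·7^2 + 5·7 + 4  →[7↦8]→  5·8^8 + 5·8^5 + 5·8^4 + 5·8^3 + 5·8^2 + 5·8 + 4 = 84073324  −1 ⇒ G_6=84073323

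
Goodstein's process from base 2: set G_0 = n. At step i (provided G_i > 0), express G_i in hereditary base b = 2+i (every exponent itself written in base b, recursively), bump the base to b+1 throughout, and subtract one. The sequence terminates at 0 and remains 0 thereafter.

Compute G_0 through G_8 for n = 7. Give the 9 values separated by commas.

7, 30, 259, 3127, 46657, 823543, 16777215, 37665879, 77777775

7 —HB2→ 2^2 + 2 + 1 —bump→ 3^3 + 3 + 1 = 31 —(−1)→ 30
30 —HB3→ 3^3 + 3 —bump→ 4^4 + 4 = 260 —(−1)→ 259
259 —HB4→ 4^4 + 3 —bump→ 5^5 + 3 = 3128 —(−1)→ 3127
3127 —HB5→ 5^5 + 2 —bump→ 6^6 + 2 = 46658 —(−1)→ 46657
46657 —HB6→ 6^6 + 1 —bump→ 7^7 + 1 = 823544 —(−1)→ 823543
823543 —HB7→ 7^7 —bump→ 8^8 = 16777216 —(−1)→ 16777215
16777215 —HB8→ 7·8^7 + 7·8^6 + 7·8^5 + 7·8^4 + 7·8^3 + 7·8^2 + 7·8 + 7 —bump→ 7·9^7 + 7·9^6 + 7·9^5 + 7·9^4 + 7·9^3 + 7·9^2 + 7·9 + 7 = 37665880 —(−1)→ 37665879
37665879 —HB9→ 7·9^7 + 7·9^6 + 7·9^5 + 7·9^4 + 7·9^3 + 7·9^2 + 7·9 + 6 —bump→ 7·10^7 + 7·10^6 + 7·10^5 + 7·10^4 + 7·10^3 + 7·10^2 + 7·10 + 6 = 77777776 —(−1)→ 77777775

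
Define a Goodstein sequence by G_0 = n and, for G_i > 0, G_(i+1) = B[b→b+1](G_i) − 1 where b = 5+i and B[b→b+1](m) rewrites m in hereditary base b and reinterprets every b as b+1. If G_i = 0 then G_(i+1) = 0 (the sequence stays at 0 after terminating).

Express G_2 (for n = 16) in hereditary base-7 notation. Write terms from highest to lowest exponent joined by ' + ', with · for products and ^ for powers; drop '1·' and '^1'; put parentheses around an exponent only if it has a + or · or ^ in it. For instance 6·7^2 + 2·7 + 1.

2·7 + 6

16 —HB5→ 3·5 + 1 —bump→ 3·6 + 1 = 19 —(−1)→ 18
18 —HB6→ 3·6 —bump→ 3·7 = 21 —(−1)→ 20
20 —HB7→ 2·7 + 6 —bump→ 2·8 + 6 = 22 —(−1)→ 21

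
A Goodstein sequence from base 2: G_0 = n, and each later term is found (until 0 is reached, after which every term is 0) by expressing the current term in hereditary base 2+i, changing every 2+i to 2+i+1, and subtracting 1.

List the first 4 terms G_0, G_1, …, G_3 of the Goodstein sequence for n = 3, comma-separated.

3, 3, 3, 2

(0) 3|_2 = 2 + 1 ↦ 3 + 1|_3 = 4 ⇒ 3
(1) 3|_3 = 3 ↦ 4|_4 = 4 ⇒ 3
(2) 3|_4 = 3 ↦ 3|_5 = 3 ⇒ 2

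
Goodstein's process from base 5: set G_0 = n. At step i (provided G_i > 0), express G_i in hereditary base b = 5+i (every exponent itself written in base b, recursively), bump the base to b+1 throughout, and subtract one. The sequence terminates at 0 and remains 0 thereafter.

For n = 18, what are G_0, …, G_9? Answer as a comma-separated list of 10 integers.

18, 20, 22, 24, 26, 27, 28, 29, 30, 31

G_0 = 18. HB_5(18) = 3·5 + 3. Bump = 21. G_1 = 20.
G_1 = 20. HB_6(20) = 3·6 + 2. Bump = 23. G_2 = 22.
G_2 = 22. HB_7(22) = 3·7 + 1. Bump = 25. G_3 = 24.
G_3 = 24. HB_8(24) = 3·8. Bump = 27. G_4 = 26.
G_4 = 26. HB_9(26) = 2·9 + 8. Bump = 28. G_5 = 27.
G_5 = 27. HB_10(27) = 2·10 + 7. Bump = 29. G_6 = 28.
G_6 = 28. HB_11(28) = 2·11 + 6. Bump = 30. G_7 = 29.
G_7 = 29. HB_12(29) = 2·12 + 5. Bump = 31. G_8 = 30.
G_8 = 30. HB_13(30) = 2·13 + 4. Bump = 32. G_9 = 31.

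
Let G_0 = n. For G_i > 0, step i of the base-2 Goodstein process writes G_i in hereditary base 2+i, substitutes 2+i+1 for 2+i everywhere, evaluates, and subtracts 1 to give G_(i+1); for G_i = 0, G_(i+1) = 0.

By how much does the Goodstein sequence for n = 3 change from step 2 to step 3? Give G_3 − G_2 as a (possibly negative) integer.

G_0 = 3. HB_2(3) = 2 + 1. Bump = 4. G_1 = 3.
G_1 = 3. HB_3(3) = 3. Bump = 4. G_2 = 3.
G_2 = 3. HB_4(3) = 3. Bump = 3. G_3 = 2.

-1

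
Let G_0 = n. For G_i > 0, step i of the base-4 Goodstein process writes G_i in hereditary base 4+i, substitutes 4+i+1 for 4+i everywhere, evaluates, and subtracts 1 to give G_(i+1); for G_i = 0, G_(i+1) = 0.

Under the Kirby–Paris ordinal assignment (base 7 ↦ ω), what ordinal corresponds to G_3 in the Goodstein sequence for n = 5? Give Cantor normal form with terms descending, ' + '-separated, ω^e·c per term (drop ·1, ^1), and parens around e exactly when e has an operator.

4

base 4: 5 = 4 + 1; at 5: 5 + 1 = 6; next = 5
base 5: 5 = 5; at 6: 6 = 6; next = 5
base 6: 5 = 5; at 7: 5 = 5; next = 4
base 7: 4 = 4; at 8: 4 = 4; next = 3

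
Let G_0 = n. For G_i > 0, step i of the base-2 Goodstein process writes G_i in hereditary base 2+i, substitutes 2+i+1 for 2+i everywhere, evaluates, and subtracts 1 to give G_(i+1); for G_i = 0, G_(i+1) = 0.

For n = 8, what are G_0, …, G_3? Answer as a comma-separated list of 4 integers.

(0) 8|_2 = 2^(2 + 1) ↦ 3^(3 + 1)|_3 = 81 ⇒ 80
(1) 80|_3 = 2·3^3 + 2·3^2 + 2·3 + 2 ↦ 2·4^4 + 2·4^2 + 2·4 + 2|_4 = 554 ⇒ 553
(2) 553|_4 = 2·4^4 + 2·4^2 + 2·4 + 1 ↦ 2·5^5 + 2·5^2 + 2·5 + 1|_5 = 6311 ⇒ 6310

8, 80, 553, 6310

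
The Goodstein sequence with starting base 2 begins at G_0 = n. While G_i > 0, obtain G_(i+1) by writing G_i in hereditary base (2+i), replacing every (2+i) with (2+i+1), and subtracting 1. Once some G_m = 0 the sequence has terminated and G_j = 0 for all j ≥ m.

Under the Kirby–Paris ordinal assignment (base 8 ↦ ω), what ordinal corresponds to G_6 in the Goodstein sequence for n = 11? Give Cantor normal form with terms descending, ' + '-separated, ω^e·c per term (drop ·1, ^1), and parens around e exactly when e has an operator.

ω^ω·7 + ω^7·7 + ω^6·7 + ω^5·7 + ω^4·7 + ω^3·7 + ω^2·7 + ω·7 + 7

i=0: 11 = 2^(2 + 1) + 2 + 1 (b=2); 2→3: 3^(3 + 1) + 3 + 1 = 85; 85−1 = 84
i=1: 84 = 3^(3 + 1) + 3 (b=3); 3→4: 4^(4 + 1) + 4 = 1028; 1028−1 = 1027
i=2: 1027 = 4^(4 + 1) + 3 (b=4); 4→5: 5^(5 + 1) + 3 = 15628; 15628−1 = 15627
i=3: 15627 = 5^(5 + 1) + 2 (b=5); 5→6: 6^(6 + 1) + 2 = 279938; 279938−1 = 279937
i=4: 279937 = 6^(6 + 1) + 1 (b=6); 6→7: 7^(7 + 1) + 1 = 5764802; 5764802−1 = 5764801
i=5: 5764801 = 7^(7 + 1) (b=7); 7→8: 8^(8 + 1) = 134217728; 134217728−1 = 134217727
i=6: 134217727 = 7·8^8 + 7·8^7 + 7·8^6 + 7·8^5 + 7·8^4 + 7·8^3 + 7·8^2 + 7·8 + 7 (b=8); 8→9: 7·9^9 + 7·9^7 + 7·9^6 + 7·9^5 + 7·9^4 + 7·9^3 + 7·9^2 + 7·9 + 7 = 2749609303; 2749609303−1 = 2749609302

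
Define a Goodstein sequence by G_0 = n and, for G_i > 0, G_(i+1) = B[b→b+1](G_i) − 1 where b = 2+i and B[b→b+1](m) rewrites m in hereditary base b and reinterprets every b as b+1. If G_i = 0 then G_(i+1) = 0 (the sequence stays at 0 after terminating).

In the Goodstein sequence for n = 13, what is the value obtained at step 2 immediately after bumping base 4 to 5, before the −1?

16093

step 0: 13 = 2^(2 + 1) + 2^2 + 1; sub 3 for 2: 3^(3 + 1) + 3^3 + 1; = 109; G_1 = 109−1 = 108
step 1: 108 = 3^(3 + 1) + 3^3; sub 4 for 3: 4^(4 + 1) + 4^4; = 1280; G_2 = 1280−1 = 1279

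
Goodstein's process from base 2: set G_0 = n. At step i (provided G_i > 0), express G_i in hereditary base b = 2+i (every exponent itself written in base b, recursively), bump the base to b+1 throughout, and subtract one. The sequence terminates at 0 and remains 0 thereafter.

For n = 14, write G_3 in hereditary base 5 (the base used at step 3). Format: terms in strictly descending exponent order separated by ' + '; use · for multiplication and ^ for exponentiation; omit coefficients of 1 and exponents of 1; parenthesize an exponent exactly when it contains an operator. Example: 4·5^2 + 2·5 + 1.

G_0 = 14. HB_2(14) = 2^(2 + 1) + 2^2 + 2. Bump = 111. G_1 = 110.
G_1 = 110. HB_3(110) = 3^(3 + 1) + 3^3 + 2. Bump = 1282. G_2 = 1281.
G_2 = 1281. HB_4(1281) = 4^(4 + 1) + 4^4 + 1. Bump = 18751. G_3 = 18750.

5^(5 + 1) + 5^5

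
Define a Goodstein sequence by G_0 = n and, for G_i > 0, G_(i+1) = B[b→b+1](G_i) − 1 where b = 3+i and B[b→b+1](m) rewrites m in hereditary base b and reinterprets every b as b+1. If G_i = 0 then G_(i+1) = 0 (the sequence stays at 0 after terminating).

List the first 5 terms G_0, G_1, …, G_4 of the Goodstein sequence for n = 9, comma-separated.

9, 15, 17, 19, 21

base 3: 9 = 3^2; at 4: 4^2 = 16; next = 15
base 4: 15 = 3·4 + 3; at 5: 3·5 + 3 = 18; next = 17
base 5: 17 = 3·5 + 2; at 6: 3·6 + 2 = 20; next = 19
base 6: 19 = 3·6 + 1; at 7: 3·7 + 1 = 22; next = 21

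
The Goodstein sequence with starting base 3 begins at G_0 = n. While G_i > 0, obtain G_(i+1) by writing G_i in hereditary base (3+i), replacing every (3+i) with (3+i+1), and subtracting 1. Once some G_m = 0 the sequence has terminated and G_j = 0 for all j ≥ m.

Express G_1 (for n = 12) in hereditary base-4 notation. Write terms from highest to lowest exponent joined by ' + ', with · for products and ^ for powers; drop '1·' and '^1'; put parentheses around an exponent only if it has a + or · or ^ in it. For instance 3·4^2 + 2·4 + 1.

12 —HB3→ 3^2 + 3 —bump→ 4^2 + 4 = 20 —(−1)→ 19
19 —HB4→ 4^2 + 3 —bump→ 5^2 + 3 = 28 —(−1)→ 27

4^2 + 3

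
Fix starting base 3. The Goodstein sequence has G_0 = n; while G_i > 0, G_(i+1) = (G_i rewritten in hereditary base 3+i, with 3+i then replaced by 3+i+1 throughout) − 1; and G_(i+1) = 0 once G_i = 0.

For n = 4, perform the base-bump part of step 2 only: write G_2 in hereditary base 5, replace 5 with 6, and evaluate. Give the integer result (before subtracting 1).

(0) 4|_3 = 3 + 1 ↦ 4 + 1|_4 = 5 ⇒ 4
(1) 4|_4 = 4 ↦ 5|_5 = 5 ⇒ 4
(2) 4|_5 = 4 ↦ 4|_6 = 4 ⇒ 3

4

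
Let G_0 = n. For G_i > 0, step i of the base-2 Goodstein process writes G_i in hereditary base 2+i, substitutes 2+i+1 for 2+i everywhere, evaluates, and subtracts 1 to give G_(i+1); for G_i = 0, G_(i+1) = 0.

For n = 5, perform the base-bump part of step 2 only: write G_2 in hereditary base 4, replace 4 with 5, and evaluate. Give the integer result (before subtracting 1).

(0) 5|_2 = 2^2 + 1 ↦ 3^3 + 1|_3 = 28 ⇒ 27
(1) 27|_3 = 3^3 ↦ 4^4|_4 = 256 ⇒ 255
(2) 255|_4 = 3·4^3 + 3·4^2 + 3·4 + 3 ↦ 3·5^3 + 3·5^2 + 3·5 + 3|_5 = 468 ⇒ 467

468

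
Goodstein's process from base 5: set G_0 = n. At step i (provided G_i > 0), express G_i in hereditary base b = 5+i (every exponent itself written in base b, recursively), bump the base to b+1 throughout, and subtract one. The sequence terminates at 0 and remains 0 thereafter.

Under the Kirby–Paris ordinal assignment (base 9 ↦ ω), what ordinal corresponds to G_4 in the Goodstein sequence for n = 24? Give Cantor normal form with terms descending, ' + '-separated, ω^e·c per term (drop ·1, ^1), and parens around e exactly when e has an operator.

base 5: 24 = 4·5 + 4; at 6: 4·6 + 4 = 28; next = 27
base 6: 27 = 4·6 + 3; at 7: 4·7 + 3 = 31; next = 30
base 7: 30 = 4·7 + 2; at 8: 4·8 + 2 = 34; next = 33
base 8: 33 = 4·8 + 1; at 9: 4·9 + 1 = 37; next = 36

ω·4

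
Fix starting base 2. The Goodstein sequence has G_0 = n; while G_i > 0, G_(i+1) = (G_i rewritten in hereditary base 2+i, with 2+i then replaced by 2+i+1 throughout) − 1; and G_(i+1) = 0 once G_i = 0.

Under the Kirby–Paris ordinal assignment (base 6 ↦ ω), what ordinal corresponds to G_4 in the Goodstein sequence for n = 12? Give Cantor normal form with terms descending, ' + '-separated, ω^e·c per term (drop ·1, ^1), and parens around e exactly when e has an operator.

ω^(ω + 1) + ω^2·2 + ω + 5

step 0: 12 = 2^(2 + 1) + 2^2; sub 3 for 2: 3^(3 + 1) + 3^3; = 108; G_1 = 108−1 = 107
step 1: 107 = 3^(3 + 1) + 2·3^2 + 2·3 + 2; sub 4 for 3: 4^(4 + 1) + 2·4^2 + 2·4 + 2; = 1066; G_2 = 1066−1 = 1065
step 2: 1065 = 4^(4 + 1) + 2·4^2 + 2·4 + 1; sub 5 for 4: 5^(5 + 1) + 2·5^2 + 2·5 + 1; = 15686; G_3 = 15686−1 = 15685
step 3: 15685 = 5^(5 + 1) + 2·5^2 + 2·5; sub 6 for 5: 6^(6 + 1) + 2·6^2 + 2·6; = 280020; G_4 = 280020−1 = 280019
step 4: 280019 = 6^(6 + 1) + 2·6^2 + 6 + 5; sub 7 for 6: 7^(7 + 1) + 2·7^2 + 7 + 5; = 5764911; G_5 = 5764911−1 = 5764910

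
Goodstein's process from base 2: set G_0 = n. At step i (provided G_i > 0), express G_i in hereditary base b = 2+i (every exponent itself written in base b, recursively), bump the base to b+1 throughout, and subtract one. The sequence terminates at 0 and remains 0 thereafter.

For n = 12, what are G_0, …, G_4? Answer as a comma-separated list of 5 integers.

12, 107, 1065, 15685, 280019

(0) 12|_2 = 2^(2 + 1) + 2^2 ↦ 3^(3 + 1) + 3^3|_3 = 108 ⇒ 107
(1) 107|_3 = 3^(3 + 1) + 2·3^2 + 2·3 + 2 ↦ 4^(4 + 1) + 2·4^2 + 2·4 + 2|_4 = 1066 ⇒ 1065
(2) 1065|_4 = 4^(4 + 1) + 2·4^2 + 2·4 + 1 ↦ 5^(5 + 1) + 2·5^2 + 2·5 + 1|_5 = 15686 ⇒ 15685
(3) 15685|_5 = 5^(5 + 1) + 2·5^2 + 2·5 ↦ 6^(6 + 1) + 2·6^2 + 2·6|_6 = 280020 ⇒ 280019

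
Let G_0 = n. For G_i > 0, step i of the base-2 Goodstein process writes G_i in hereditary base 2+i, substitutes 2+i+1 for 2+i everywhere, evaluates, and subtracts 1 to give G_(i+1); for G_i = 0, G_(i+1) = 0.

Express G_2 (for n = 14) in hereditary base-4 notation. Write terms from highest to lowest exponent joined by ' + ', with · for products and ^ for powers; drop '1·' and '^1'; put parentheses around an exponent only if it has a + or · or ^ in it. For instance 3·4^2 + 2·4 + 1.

4^(4 + 1) + 4^4 + 1

[0] 14 ≡ 2^(2 + 1) + 2^2 + 2 (base 2). Lift 3: 111. −1: 110.
[1] 110 ≡ 3^(3 + 1) + 3^3 + 2 (base 3). Lift 4: 1282. −1: 1281.
[2] 1281 ≡ 4^(4 + 1) + 4^4 + 1 (base 4). Lift 5: 18751. −1: 18750.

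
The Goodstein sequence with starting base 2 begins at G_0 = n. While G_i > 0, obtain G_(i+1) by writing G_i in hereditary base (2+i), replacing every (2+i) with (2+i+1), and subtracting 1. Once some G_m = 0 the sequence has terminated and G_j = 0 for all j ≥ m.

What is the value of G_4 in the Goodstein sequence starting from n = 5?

G_0 = 5. HB_2(5) = 2^2 + 1. Bump = 28. G_1 = 27.
G_1 = 27. HB_3(27) = 3^3. Bump = 256. G_2 = 255.
G_2 = 255. HB_4(255) = 3·4^3 + 3·4^2 + 3·4 + 3. Bump = 468. G_3 = 467.
G_3 = 467. HB_5(467) = 3·5^3 + 3·5^2 + 3·5 + 2. Bump = 776. G_4 = 775.
G_4 = 775. HB_6(775) = 3·6^3 + 3·6^2 + 3·6 + 1. Bump = 1198. G_5 = 1197.

775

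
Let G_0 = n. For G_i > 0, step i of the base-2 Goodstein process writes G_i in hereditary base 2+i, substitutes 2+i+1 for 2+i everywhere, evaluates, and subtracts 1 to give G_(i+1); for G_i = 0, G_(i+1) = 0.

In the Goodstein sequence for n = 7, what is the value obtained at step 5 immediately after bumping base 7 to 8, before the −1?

16777216

base 2: 7 = 2^2 + 2 + 1; at 3: 3^3 + 3 + 1 = 31; next = 30
base 3: 30 = 3^3 + 3; at 4: 4^4 + 4 = 260; next = 259
base 4: 259 = 4^4 + 3; at 5: 5^5 + 3 = 3128; next = 3127
base 5: 3127 = 5^5 + 2; at 6: 6^6 + 2 = 46658; next = 46657
base 6: 46657 = 6^6 + 1; at 7: 7^7 + 1 = 823544; next = 823543
base 7: 823543 = 7^7; at 8: 8^8 = 16777216; next = 16777215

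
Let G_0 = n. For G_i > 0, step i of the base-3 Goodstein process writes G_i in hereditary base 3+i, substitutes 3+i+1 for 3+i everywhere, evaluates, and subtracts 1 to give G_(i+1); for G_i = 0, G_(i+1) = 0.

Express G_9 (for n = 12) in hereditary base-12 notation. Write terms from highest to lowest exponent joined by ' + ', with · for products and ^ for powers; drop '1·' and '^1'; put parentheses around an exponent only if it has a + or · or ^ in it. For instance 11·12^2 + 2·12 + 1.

7·12 + 3

G_0=12  [base 3] 3^2 + 3  →[3↦4]→  4^2 + 4 = 20  −1 ⇒ G_1=19
G_1=19  [base 4] 4^2 + 3  →[4↦5]→  5^2 + 3 = 28  −1 ⇒ G_2=27
G_2=27  [base 5] 5^2 + 2  →[5↦6]→  6^2 + 2 = 38  −1 ⇒ G_3=37
G_3=37  [base 6] 6^2 + 1  →[6↦7]→  7^2 + 1 = 50  −1 ⇒ G_4=49
G_4=49  [base 7] 7^2  →[7↦8]→  8^2 = 64  −1 ⇒ G_5=63
G_5=63  [base 8] 7·8 + 7  →[8↦9]→  7·9 + 7 = 70  −1 ⇒ G_6=69
G_6=69  [base 9] 7·9 + 6  →[9↦10]→  7·10 + 6 = 76  −1 ⇒ G_7=75
G_7=75  [base 10] 7·10 + 5  →[10↦11]→  7·11 + 5 = 82  −1 ⇒ G_8=81
G_8=81  [base 11] 7·11 + 4  →[11↦12]→  7·12 + 4 = 88  −1 ⇒ G_9=87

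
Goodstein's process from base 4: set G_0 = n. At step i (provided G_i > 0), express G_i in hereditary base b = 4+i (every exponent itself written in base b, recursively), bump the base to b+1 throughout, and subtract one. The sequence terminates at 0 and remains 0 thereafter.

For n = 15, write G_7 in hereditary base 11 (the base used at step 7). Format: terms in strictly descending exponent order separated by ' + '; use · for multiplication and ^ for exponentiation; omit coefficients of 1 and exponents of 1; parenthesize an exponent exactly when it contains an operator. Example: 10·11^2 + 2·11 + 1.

(0) 15|_4 = 3·4 + 3 ↦ 3·5 + 3|_5 = 18 ⇒ 17
(1) 17|_5 = 3·5 + 2 ↦ 3·6 + 2|_6 = 20 ⇒ 19
(2) 19|_6 = 3·6 + 1 ↦ 3·7 + 1|_7 = 22 ⇒ 21
(3) 21|_7 = 3·7 ↦ 3·8|_8 = 24 ⇒ 23
(4) 23|_8 = 2·8 + 7 ↦ 2·9 + 7|_9 = 25 ⇒ 24
(5) 24|_9 = 2·9 + 6 ↦ 2·10 + 6|_10 = 26 ⇒ 25
(6) 25|_10 = 2·10 + 5 ↦ 2·11 + 5|_11 = 27 ⇒ 26
(7) 26|_11 = 2·11 + 4 ↦ 2·12 + 4|_12 = 28 ⇒ 27

2·11 + 4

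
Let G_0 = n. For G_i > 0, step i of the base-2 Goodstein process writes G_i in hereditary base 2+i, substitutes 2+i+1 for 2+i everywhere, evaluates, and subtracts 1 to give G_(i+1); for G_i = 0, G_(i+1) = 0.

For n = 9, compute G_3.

9842

base 2: 9 = 2^(2 + 1) + 1; at 3: 3^(3 + 1) + 1 = 82; next = 81
base 3: 81 = 3^(3 + 1); at 4: 4^(4 + 1) = 1024; next = 1023
base 4: 1023 = 3·4^4 + 3·4^3 + 3·4^2 + 3·4 + 3; at 5: 3·5^5 + 3·5^3 + 3·5^2 + 3·5 + 3 = 9843; next = 9842
base 5: 9842 = 3·5^5 + 3·5^3 + 3·5^2 + 3·5 + 2; at 6: 3·6^6 + 3·6^3 + 3·6^2 + 3·6 + 2 = 140744; next = 140743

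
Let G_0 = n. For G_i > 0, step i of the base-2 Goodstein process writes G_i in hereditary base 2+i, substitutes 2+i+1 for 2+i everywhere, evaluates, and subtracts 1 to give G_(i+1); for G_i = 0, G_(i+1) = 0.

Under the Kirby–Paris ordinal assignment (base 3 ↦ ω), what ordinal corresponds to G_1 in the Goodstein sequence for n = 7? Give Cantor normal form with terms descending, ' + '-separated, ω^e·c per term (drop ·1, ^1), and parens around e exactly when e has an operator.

G_0 = 7. HB_2(7) = 2^2 + 2 + 1. Bump = 31. G_1 = 30.
G_1 = 30. HB_3(30) = 3^3 + 3. Bump = 260. G_2 = 259.

ω^ω + ω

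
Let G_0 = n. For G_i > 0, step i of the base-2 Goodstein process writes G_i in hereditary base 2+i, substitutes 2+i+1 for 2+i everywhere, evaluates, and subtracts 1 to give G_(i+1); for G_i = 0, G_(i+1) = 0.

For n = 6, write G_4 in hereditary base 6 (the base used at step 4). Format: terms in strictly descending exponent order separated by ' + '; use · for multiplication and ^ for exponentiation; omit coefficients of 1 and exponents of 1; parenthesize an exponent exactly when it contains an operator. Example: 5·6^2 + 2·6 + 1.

5·6^5 + 5·6^4 + 5·6^3 + 5·6^2 + 5·6 + 5

6 —HB2→ 2^2 + 2 —bump→ 3^3 + 3 = 30 —(−1)→ 29
29 —HB3→ 3^3 + 2 —bump→ 4^4 + 2 = 258 —(−1)→ 257
257 —HB4→ 4^4 + 1 —bump→ 5^5 + 1 = 3126 —(−1)→ 3125
3125 —HB5→ 5^5 —bump→ 6^6 = 46656 —(−1)→ 46655
46655 —HB6→ 5·6^5 + 5·6^4 + 5·6^3 + 5·6^2 + 5·6 + 5 —bump→ 5·7^5 + 5·7^4 + 5·7^3 + 5·7^2 + 5·7 + 5 = 98040 —(−1)→ 98039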